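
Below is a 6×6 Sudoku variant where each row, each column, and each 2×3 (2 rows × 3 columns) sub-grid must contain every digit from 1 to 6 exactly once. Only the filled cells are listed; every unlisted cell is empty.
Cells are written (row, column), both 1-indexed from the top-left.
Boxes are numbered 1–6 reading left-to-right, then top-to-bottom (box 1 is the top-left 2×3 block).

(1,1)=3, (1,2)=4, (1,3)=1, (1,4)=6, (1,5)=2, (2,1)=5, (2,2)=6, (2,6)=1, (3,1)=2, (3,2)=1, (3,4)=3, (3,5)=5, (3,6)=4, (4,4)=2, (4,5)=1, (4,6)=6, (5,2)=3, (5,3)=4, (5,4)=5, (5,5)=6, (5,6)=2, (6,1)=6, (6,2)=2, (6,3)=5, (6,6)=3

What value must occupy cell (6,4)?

Cell (6,4) itself could take any of {1, 4} by direct elimination.
Consider where 1 can go in column 4.
(2,4) is out (row 2 already has a 1).
So the only cell in column 4 that can hold 1 is (6,4).
Therefore (6,4) = 1.

1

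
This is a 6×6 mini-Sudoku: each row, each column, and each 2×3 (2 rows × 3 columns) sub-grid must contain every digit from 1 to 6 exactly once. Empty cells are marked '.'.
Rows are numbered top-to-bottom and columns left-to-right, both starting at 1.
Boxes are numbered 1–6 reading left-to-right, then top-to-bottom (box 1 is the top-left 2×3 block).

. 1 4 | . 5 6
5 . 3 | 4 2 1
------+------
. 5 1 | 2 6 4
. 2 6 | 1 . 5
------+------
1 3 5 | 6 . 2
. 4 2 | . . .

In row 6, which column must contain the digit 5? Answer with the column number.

Consider where 5 can go in row 6.
r6c1 is out (column 1 already has a 5).
r6c5 is out (column 5 already has a 5).
r6c6 is out (column 6 already has a 5).
So the only cell in row 6 that can hold 5 is r6c4.
That is column 4.

4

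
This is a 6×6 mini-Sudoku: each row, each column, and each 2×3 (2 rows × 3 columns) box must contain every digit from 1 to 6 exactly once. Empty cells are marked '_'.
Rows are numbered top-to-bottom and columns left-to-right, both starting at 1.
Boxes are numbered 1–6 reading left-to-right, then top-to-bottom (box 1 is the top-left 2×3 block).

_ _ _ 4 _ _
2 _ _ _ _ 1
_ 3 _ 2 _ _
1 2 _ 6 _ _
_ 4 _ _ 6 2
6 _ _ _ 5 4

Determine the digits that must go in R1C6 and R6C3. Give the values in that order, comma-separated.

6,2

For R1C6:
  Consider where 6 can go in column 6.
  R3C6 is out (box 4 already has a 6).
  R4C6 is out (row 4 already has a 6).
  So the only cell in column 6 that can hold 6 is R1C6.
  So R1C6 = 6.
For R6C3:
  Consider where 2 can go in row 6.
  R6C2 is out (column 2 already has a 2).
  R6C4 is out (column 4 already has a 2).
  So the only cell in row 6 that can hold 2 is R6C3.
  So R6C3 = 2.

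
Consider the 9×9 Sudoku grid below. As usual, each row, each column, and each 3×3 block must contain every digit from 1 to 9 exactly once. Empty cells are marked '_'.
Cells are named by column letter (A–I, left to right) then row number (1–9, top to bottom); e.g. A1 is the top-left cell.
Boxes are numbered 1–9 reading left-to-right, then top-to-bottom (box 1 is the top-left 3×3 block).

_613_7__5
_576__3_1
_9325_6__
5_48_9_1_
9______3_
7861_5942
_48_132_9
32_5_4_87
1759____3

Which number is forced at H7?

Cell H7 itself could take any of {5, 6} by direct elimination.
Consider where 5 can go in row 7.
A7 is out (column A already has a 5).
D7 is out (column D already has a 5).
So the only cell in row 7 that can hold 5 is H7.
Therefore H7 = 5.

5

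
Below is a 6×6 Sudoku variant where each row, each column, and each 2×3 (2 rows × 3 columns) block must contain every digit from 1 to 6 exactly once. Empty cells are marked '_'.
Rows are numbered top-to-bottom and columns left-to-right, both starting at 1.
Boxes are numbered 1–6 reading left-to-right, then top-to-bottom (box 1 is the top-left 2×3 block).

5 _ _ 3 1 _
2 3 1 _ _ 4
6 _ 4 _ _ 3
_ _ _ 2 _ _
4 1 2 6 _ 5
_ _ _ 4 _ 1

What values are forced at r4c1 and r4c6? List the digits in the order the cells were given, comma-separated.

For r4c1:
  Consider where 1 can go in column 1.
  r6c1 is out (row 6 already has a 1).
  So the only cell in column 1 that can hold 1 is r4c1.
  So r4c1 = 1.
For r4c6:
  Row 4 already contains {2}.
  Column 6 already contains {1, 3, 4, 5}.
  Its 2×3 block (box 4) already contains {2, 3}.
  The only value from 1–6 not eliminated is 6, so r4c6 = 6.

1,6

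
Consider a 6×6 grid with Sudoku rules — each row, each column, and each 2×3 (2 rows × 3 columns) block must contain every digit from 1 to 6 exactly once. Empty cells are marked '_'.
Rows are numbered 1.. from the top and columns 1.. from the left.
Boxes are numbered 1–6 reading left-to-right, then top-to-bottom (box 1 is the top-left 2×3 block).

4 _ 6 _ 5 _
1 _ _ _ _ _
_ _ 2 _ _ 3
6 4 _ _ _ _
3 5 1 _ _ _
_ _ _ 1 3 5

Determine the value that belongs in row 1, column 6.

1

Cell row 1, column 6 itself could take any of {1, 2} by direct elimination.
Consider where 1 can go in box 2.
row 1, column 4 is out (column 4 already has a 1).
row 2, column 4 is out (row 2 already has a 1).
row 2, column 5 is out (row 2 already has a 1).
row 2, column 6 is out (row 2 already has a 1).
So the only cell in box 2 that can hold 1 is row 1, column 6.
Therefore row 1, column 6 = 1.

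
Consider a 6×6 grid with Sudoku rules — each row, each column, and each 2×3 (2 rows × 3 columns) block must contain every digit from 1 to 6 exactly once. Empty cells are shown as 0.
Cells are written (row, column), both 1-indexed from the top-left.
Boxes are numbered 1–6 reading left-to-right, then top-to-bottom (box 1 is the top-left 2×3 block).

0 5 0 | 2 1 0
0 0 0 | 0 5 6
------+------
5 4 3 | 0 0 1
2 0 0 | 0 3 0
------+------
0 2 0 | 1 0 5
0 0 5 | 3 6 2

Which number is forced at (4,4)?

Cell (4,4) itself could take any of {4, 5, 6} by direct elimination.
Consider where 5 can go in column 4.
(2,4) is out (row 2 already has a 5).
(3,4) is out (row 3 already has a 5).
So the only cell in column 4 that can hold 5 is (4,4).
Therefore (4,4) = 5.

5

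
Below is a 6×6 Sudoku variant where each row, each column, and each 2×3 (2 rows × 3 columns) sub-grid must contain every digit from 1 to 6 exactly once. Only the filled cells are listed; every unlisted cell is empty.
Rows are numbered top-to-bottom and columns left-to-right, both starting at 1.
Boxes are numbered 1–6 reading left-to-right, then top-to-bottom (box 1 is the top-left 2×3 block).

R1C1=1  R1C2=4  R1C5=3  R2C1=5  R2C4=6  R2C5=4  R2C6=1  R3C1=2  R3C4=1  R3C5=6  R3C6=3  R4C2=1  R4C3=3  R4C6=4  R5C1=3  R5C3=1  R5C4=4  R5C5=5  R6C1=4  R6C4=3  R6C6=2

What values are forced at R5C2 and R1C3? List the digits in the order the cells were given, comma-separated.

2,6

For R5C2:
  Consider where 2 can go in box 5.
  R6C2 is out (row 6 already has a 2).
  R6C3 is out (row 6 already has a 2).
  So the only cell in box 5 that can hold 2 is R5C2.
  So R5C2 = 2.
For R1C3:
  Consider where 6 can go in box 1.
  R2C2 is out (row 2 already has a 6).
  R2C3 is out (row 2 already has a 6).
  So the only cell in box 1 that can hold 6 is R1C3.
  So R1C3 = 6.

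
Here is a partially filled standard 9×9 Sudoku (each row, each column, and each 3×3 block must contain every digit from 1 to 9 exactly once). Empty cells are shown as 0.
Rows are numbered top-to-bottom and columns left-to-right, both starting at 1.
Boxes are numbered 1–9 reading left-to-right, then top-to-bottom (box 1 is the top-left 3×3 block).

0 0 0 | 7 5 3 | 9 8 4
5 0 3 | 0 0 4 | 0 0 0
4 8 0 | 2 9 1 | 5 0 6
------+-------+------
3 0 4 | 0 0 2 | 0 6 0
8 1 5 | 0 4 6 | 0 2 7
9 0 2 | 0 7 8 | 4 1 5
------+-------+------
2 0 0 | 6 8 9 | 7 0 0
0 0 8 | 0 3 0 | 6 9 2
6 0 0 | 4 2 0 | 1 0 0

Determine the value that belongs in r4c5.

Row 4 already contains {2, 3, 4, 6}.
Column 5 already contains {2, 3, 4, 5, 7, 8, 9}.
Its 3×3 block (box 5) already contains {2, 4, 6, 7, 8}.
The only value from 1–9 not eliminated is 1, so r4c5 = 1.

1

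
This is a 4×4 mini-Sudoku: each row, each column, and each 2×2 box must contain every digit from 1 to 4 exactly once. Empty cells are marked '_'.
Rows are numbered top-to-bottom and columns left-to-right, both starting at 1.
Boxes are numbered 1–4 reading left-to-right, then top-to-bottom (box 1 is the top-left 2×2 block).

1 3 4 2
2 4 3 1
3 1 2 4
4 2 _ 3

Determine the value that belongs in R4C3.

Row 4 already contains {2, 3, 4}.
Column 3 already contains {2, 3, 4}.
Its 2×2 block (box 4) already contains {2, 3, 4}.
The only value from 1–4 not eliminated is 1, so R4C3 = 1.

1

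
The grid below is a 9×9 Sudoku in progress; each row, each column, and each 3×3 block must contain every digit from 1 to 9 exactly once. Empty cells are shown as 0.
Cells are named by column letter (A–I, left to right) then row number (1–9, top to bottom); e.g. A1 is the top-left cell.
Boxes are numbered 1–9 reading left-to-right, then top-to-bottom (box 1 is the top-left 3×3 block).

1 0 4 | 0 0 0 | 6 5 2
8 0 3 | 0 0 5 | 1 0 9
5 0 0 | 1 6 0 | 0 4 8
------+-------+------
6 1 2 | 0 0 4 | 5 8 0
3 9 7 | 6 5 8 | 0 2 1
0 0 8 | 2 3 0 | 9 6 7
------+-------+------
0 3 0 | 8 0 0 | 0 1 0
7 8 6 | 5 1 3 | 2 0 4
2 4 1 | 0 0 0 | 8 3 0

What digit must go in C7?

Cell C7 itself could take any of {5, 9} by direct elimination.
Consider where 5 can go in box 7.
A7 is out (column A already has a 5).
So the only cell in box 7 that can hold 5 is C7.
Therefore C7 = 5.

5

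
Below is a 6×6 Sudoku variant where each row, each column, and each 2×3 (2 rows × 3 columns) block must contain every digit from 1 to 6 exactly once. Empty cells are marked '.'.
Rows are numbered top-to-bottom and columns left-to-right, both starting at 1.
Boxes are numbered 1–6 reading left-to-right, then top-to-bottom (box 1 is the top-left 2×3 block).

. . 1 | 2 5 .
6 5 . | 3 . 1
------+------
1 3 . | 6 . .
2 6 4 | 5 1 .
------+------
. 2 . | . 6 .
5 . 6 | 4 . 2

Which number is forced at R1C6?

6

Cell R1C6 itself could take any of {4, 6} by direct elimination.
Consider where 6 can go in column 6.
R3C6 is out (row 3 already has a 6).
R4C6 is out (row 4 already has a 6).
R5C6 is out (row 5 already has a 6).
So the only cell in column 6 that can hold 6 is R1C6.
Therefore R1C6 = 6.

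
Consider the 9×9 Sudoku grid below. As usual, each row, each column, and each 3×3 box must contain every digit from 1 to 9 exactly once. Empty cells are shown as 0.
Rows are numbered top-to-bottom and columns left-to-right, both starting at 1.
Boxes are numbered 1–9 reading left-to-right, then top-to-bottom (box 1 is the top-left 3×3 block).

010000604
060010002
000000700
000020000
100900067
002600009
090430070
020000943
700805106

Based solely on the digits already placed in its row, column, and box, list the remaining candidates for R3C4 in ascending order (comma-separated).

Row 3 already contains {7}.
Column 4 already contains {4, 6, 8, 9}.
Its 3×3 block (box 2) already contains {1}.
Removing those from 1–9 leaves {2, 3, 5} as the candidates for R3C4.

2,3,5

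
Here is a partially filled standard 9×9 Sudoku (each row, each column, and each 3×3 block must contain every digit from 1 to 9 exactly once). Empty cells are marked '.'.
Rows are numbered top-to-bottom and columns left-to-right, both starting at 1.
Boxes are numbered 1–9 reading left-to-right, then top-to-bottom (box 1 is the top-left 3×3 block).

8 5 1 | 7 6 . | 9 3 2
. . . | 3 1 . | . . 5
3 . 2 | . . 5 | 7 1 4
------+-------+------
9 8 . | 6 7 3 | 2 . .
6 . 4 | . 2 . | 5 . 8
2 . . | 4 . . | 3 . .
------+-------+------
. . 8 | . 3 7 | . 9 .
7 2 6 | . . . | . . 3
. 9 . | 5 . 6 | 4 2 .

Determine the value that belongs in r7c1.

5

Cell r7c1 itself could take any of {1, 4, 5} by direct elimination.
Consider where 5 can go in row 7.
r7c2 is out (column 2 already has a 5).
r7c4 is out (column 4 already has a 5).
r7c7 is out (column 7 already has a 5).
r7c9 is out (column 9 already has a 5).
So the only cell in row 7 that can hold 5 is r7c1.
Therefore r7c1 = 5.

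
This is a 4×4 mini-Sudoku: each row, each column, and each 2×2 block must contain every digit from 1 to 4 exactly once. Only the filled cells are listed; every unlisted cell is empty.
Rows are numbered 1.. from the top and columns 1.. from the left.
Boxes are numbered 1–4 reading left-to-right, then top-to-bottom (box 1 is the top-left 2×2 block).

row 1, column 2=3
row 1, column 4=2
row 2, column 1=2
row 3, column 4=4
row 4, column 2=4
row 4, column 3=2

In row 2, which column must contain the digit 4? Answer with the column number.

3

Consider where 4 can go in row 2.
row 2, column 2 is out (column 2 already has a 4).
row 2, column 4 is out (column 4 already has a 4).
So the only cell in row 2 that can hold 4 is row 2, column 3.
That is column 3.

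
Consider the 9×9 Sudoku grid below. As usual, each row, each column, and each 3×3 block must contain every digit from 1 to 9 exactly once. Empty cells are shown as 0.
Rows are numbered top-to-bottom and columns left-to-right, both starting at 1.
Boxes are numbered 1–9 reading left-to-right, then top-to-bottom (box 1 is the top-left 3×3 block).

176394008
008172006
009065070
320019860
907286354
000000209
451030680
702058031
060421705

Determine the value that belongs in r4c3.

Cell r4c3 itself could take any of {4, 5} by direct elimination.
Consider where 4 can go in row 4.
r4c4 is out (column 4 already has a 4).
r4c9 is out (column 9 already has a 4).
So the only cell in row 4 that can hold 4 is r4c3.
Therefore r4c3 = 4.

4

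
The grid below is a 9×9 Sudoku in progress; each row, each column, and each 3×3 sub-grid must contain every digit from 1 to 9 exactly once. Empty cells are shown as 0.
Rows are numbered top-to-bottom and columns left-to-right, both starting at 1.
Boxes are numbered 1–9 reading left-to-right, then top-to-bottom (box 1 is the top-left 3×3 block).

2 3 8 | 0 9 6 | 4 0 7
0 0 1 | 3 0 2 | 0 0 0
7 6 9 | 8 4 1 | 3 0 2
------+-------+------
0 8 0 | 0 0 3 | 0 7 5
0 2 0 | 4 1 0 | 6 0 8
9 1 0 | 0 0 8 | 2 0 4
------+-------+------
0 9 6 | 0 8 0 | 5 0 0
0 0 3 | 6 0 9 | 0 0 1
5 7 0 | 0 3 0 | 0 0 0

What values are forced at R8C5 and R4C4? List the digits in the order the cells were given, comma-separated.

For R8C5:
  Consider where 5 can go in box 8.
  R7C4 is out (row 7 already has a 5).
  R7C6 is out (row 7 already has a 5).
  R9C4 is out (row 9 already has a 5).
  R9C6 is out (row 9 already has a 5).
  So the only cell in box 8 that can hold 5 is R8C5.
  So R8C5 = 5.
For R4C4:
  Consider where 9 can go in column 4.
  R1C4 is out (row 1 already has a 9).
  R6C4 is out (row 6 already has a 9).
  R7C4 is out (row 7 already has a 9).
  R9C4 is out (box 8 already has a 9).
  So the only cell in column 4 that can hold 9 is R4C4.
  So R4C4 = 9.

5,9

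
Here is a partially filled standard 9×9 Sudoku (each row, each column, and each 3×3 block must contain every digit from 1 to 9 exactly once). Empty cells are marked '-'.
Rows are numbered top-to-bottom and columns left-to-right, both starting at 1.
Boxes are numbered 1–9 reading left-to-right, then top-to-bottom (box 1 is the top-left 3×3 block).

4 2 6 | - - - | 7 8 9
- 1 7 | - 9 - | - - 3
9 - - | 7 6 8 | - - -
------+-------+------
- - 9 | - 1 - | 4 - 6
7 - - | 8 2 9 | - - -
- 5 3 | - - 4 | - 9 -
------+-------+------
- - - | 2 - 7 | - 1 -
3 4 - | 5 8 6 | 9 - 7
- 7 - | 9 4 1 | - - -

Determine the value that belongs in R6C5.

7

Row 6 already contains {3, 4, 5, 9}.
Column 5 already contains {1, 2, 4, 6, 8, 9}.
Its 3×3 block (box 5) already contains {1, 2, 4, 8, 9}.
The only value from 1–9 not eliminated is 7, so R6C5 = 7.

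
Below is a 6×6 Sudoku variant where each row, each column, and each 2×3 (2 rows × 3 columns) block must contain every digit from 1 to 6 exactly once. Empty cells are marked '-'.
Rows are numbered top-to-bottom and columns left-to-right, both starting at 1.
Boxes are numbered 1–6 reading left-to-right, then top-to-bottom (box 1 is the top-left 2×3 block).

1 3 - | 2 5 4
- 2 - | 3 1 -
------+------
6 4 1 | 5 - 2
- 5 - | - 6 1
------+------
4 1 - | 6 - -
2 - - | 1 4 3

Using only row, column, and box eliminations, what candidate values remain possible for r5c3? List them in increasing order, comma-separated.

3,5

Row 5 already contains {1, 4, 6}.
Column 3 already contains {1}.
Its 2×3 block (box 5) already contains {1, 2, 4}.
Removing those from 1–6 leaves {3, 5} as the candidates for r5c3.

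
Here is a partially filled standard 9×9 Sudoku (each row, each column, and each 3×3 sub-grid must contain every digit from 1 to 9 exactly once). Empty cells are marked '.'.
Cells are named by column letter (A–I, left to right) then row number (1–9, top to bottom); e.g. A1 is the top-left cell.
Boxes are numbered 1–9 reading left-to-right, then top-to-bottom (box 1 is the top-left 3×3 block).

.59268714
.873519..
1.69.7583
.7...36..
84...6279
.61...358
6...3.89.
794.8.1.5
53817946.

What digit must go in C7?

2

Row 7 already contains {3, 6, 8, 9}.
Column C already contains {1, 4, 6, 7, 8, 9}.
Its 3×3 block (box 7) already contains {3, 4, 5, 6, 7, 8, 9}.
The only value from 1–9 not eliminated is 2, so C7 = 2.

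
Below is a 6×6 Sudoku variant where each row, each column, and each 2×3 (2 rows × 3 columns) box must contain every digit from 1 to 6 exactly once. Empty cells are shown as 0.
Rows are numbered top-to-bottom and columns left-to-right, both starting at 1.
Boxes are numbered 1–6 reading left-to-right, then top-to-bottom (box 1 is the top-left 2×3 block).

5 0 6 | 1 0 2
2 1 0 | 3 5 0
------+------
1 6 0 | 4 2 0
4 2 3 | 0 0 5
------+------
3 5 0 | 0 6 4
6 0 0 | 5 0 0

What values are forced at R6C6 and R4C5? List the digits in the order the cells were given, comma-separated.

For R6C6:
  Consider where 1 can go in column 6.
  R2C6 is out (row 2 already has a 1).
  R3C6 is out (row 3 already has a 1).
  So the only cell in column 6 that can hold 1 is R6C6.
  So R6C6 = 1.
For R4C5:
  Row 4 already contains {2, 3, 4, 5}.
  Column 5 already contains {2, 5, 6}.
  Its 2×3 block (box 4) already contains {2, 4, 5}.
  The only value from 1–6 not eliminated is 1, so R4C5 = 1.

1,1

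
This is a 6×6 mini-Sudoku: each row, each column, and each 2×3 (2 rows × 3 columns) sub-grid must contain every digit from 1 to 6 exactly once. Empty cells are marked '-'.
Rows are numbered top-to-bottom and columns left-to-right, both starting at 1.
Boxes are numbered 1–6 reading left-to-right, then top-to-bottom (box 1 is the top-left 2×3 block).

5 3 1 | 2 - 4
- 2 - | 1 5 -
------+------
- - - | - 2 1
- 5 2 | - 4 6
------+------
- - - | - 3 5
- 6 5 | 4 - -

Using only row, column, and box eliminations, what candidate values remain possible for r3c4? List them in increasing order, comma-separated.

Row 3 already contains {1, 2}.
Column 4 already contains {1, 2, 4}.
Its 2×3 block (box 4) already contains {1, 2, 4, 6}.
Removing those from 1–6 leaves {3, 5} as the candidates for r3c4.

3,5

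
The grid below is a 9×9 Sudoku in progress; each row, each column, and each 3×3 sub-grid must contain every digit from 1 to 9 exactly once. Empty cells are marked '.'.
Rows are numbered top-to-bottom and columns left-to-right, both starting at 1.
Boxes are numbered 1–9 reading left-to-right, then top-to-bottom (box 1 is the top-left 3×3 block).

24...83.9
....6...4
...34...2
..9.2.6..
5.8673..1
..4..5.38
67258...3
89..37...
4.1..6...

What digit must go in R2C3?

Cell R2C3 itself could take any of {3, 5, 7} by direct elimination.
Consider where 3 can go in column 3.
R1C3 is out (row 1 already has a 3).
R3C3 is out (row 3 already has a 3).
R8C3 is out (row 8 already has a 3).
So the only cell in column 3 that can hold 3 is R2C3.
Therefore R2C3 = 3.

3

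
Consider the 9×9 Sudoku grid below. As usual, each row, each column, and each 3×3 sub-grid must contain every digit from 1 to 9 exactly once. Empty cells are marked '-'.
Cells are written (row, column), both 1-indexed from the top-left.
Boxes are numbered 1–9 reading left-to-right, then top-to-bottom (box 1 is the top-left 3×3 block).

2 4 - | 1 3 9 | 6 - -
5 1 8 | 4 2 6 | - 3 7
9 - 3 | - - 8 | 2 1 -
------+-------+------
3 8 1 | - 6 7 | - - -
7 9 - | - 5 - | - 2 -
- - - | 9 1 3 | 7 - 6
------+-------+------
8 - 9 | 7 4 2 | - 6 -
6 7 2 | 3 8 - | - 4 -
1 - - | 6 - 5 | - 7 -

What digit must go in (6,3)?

Cell (6,3) itself could take any of {4, 5} by direct elimination.
Consider where 5 can go in column 3.
(1,3) is out (box 1 already has a 5).
(5,3) is out (row 5 already has a 5).
(9,3) is out (row 9 already has a 5).
So the only cell in column 3 that can hold 5 is (6,3).
Therefore (6,3) = 5.

5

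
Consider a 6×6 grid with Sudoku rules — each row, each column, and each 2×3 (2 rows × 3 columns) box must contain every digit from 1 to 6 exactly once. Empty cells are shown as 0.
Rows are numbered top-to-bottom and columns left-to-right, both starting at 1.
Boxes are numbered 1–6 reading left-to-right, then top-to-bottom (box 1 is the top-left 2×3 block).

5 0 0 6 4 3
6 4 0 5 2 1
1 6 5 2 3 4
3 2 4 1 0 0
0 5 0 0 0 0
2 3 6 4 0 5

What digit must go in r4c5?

Cell r4c5 itself could take any of {5, 6} by direct elimination.
Consider where 5 can go in row 4.
r4c6 is out (column 6 already has a 5).
So the only cell in row 4 that can hold 5 is r4c5.
Therefore r4c5 = 5.

5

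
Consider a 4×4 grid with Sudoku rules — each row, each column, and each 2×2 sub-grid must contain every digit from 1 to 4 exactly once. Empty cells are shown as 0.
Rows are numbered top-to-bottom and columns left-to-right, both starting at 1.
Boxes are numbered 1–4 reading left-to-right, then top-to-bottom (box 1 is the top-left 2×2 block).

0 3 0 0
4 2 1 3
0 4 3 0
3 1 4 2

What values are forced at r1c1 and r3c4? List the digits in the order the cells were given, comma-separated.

For r1c1:
  Row 1 already contains {3}.
  Column 1 already contains {3, 4}.
  Its 2×2 block (box 1) already contains {2, 3, 4}.
  The only value from 1–4 not eliminated is 1, so r1c1 = 1.
For r3c4:
  Row 3 already contains {3, 4}.
  Column 4 already contains {2, 3}.
  Its 2×2 block (box 4) already contains {2, 3, 4}.
  The only value from 1–4 not eliminated is 1, so r3c4 = 1.

1,1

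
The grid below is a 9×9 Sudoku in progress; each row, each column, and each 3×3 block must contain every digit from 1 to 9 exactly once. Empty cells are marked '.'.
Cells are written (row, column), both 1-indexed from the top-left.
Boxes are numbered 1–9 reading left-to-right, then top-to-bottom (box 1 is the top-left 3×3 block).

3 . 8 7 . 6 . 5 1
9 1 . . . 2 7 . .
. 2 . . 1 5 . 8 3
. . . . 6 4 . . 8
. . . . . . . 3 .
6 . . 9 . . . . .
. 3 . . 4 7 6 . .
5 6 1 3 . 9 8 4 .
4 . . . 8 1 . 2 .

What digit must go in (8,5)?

2

Row 8 already contains {1, 3, 4, 5, 6, 8, 9}.
Column 5 already contains {1, 4, 6, 8}.
Its 3×3 block (box 8) already contains {1, 3, 4, 7, 8, 9}.
The only value from 1–9 not eliminated is 2, so (8,5) = 2.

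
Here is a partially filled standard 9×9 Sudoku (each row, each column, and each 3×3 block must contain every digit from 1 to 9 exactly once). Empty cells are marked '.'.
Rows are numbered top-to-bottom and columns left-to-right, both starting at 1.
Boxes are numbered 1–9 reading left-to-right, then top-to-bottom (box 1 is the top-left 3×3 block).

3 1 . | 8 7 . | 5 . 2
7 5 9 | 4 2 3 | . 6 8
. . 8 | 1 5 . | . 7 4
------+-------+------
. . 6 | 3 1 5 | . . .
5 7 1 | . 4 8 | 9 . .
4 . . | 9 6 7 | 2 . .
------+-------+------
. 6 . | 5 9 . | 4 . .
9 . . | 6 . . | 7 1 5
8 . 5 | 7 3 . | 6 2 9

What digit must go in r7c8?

Cell r7c8 itself could take any of {3, 8} by direct elimination.
Consider where 8 can go in box 9.
r7c9 is out (column 9 already has a 8).
So the only cell in box 9 that can hold 8 is r7c8.
Therefore r7c8 = 8.

8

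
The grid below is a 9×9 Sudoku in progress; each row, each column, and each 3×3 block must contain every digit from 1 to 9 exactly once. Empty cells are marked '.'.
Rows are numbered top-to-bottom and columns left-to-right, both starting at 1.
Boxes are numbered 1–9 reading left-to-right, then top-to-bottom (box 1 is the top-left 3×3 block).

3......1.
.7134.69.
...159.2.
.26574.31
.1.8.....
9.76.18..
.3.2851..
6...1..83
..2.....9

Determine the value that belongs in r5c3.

Cell r5c3 itself could take any of {3, 4, 5} by direct elimination.
Consider where 3 can go in box 4.
r4c1 is out (row 4 already has a 3).
r5c1 is out (column 1 already has a 3).
r6c2 is out (column 2 already has a 3).
So the only cell in box 4 that can hold 3 is r5c3.
Therefore r5c3 = 3.

3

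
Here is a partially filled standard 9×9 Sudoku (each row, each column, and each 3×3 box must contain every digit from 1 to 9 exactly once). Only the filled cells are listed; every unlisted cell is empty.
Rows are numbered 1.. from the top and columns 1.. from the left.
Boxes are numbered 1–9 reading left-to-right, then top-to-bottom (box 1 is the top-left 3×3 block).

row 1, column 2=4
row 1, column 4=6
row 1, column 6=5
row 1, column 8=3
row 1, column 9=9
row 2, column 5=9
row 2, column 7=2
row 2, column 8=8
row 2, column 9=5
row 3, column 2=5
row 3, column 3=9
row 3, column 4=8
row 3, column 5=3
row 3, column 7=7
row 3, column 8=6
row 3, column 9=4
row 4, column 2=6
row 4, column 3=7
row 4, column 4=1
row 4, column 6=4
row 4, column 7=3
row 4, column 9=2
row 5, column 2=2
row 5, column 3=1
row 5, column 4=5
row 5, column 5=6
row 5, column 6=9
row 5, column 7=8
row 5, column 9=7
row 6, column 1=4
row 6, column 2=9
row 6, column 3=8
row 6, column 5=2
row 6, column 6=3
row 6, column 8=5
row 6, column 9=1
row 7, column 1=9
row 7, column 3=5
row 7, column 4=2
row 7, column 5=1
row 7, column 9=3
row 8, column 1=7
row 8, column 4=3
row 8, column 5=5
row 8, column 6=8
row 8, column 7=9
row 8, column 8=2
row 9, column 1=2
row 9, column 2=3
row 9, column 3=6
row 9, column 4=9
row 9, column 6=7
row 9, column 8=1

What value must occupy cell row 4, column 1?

Row 4 already contains {1, 2, 3, 4, 6, 7}.
Column 1 already contains {2, 4, 7, 9}.
Its 3×3 block (box 4) already contains {1, 2, 4, 6, 7, 8, 9}.
The only value from 1–9 not eliminated is 5, so row 4, column 1 = 5.

5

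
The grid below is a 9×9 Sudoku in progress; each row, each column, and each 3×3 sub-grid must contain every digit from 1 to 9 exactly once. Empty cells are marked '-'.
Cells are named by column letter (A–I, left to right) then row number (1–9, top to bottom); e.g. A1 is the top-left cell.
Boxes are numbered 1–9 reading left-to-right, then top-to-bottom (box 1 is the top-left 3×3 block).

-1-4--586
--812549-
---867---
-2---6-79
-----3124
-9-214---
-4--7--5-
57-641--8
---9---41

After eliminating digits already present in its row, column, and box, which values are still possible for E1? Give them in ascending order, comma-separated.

3,9

Row 1 already contains {1, 4, 5, 6, 8}.
Column E already contains {1, 2, 4, 6, 7}.
Its 3×3 block (box 2) already contains {1, 2, 4, 5, 6, 7, 8}.
Removing those from 1–9 leaves {3, 9} as the candidates for E1.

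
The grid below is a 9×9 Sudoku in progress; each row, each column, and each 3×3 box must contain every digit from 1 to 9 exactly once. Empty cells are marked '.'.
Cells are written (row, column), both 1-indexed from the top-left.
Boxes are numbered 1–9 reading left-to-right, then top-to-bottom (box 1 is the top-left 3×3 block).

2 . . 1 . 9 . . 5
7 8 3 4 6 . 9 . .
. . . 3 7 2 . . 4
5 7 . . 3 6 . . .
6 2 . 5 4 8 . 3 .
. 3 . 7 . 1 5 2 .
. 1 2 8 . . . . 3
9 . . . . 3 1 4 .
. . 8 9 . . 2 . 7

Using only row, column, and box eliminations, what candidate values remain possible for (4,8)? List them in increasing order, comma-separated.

Row 4 already contains {3, 5, 6, 7}.
Column 8 already contains {2, 3, 4}.
Its 3×3 block (box 6) already contains {2, 3, 5}.
Removing those from 1–9 leaves {1, 8, 9} as the candidates for (4,8).

1,8,9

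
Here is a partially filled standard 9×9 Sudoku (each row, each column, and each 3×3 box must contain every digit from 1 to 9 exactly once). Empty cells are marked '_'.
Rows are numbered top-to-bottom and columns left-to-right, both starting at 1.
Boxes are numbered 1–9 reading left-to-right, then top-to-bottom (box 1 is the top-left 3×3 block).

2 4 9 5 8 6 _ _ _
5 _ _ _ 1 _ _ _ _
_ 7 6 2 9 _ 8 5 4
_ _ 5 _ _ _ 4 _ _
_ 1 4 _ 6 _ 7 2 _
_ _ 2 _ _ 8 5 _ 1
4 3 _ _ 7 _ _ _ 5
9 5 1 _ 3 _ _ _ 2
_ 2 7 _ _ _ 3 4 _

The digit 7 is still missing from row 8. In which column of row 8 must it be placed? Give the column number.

8

Consider where 7 can go in row 8.
R8C4 is out (box 8 already has a 7).
R8C6 is out (box 8 already has a 7).
R8C7 is out (column 7 already has a 7).
So the only cell in row 8 that can hold 7 is R8C8.
That is column 8.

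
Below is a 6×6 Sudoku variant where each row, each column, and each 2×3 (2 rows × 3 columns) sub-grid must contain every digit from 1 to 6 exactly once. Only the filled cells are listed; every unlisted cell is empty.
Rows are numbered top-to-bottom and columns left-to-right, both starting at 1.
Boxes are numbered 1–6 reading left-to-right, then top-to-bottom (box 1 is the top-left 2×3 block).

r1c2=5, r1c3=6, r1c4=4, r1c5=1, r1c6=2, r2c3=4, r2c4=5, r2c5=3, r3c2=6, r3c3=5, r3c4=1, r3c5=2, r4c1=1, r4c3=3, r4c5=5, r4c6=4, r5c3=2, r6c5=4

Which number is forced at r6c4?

2

Cell r6c4 itself could take any of {2, 3, 6} by direct elimination.
Consider where 2 can go in box 6.
r5c4 is out (row 5 already has a 2).
r5c5 is out (row 5 already has a 2).
r5c6 is out (row 5 already has a 2).
r6c6 is out (column 6 already has a 2).
So the only cell in box 6 that can hold 2 is r6c4.
Therefore r6c4 = 2.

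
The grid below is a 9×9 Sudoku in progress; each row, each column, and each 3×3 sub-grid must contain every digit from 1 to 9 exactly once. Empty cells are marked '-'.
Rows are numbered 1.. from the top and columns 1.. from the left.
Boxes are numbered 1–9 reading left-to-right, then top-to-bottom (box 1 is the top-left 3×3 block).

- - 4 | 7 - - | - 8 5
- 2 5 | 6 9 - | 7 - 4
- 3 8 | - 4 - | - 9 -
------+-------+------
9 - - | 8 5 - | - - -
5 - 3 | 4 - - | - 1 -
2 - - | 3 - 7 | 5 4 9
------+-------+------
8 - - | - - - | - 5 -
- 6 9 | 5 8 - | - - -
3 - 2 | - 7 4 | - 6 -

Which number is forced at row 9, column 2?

Cell row 9, column 2 itself could take any of {1, 5} by direct elimination.
Consider where 5 can go in row 9.
row 9, column 4 is out (column 4 already has a 5).
row 9, column 7 is out (column 7 already has a 5).
row 9, column 9 is out (column 9 already has a 5).
So the only cell in row 9 that can hold 5 is row 9, column 2.
Therefore row 9, column 2 = 5.

5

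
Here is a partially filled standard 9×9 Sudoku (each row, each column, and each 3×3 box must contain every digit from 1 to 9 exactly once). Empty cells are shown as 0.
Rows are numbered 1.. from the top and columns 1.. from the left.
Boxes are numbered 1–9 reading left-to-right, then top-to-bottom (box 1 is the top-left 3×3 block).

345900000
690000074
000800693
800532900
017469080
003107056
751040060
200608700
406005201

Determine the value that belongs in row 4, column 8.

Cell row 4, column 8 itself could take any of {1, 4} by direct elimination.
Consider where 1 can go in row 4.
row 4, column 2 is out (column 2 already has a 1).
row 4, column 3 is out (column 3 already has a 1).
row 4, column 9 is out (column 9 already has a 1).
So the only cell in row 4 that can hold 1 is row 4, column 8.
Therefore row 4, column 8 = 1.

1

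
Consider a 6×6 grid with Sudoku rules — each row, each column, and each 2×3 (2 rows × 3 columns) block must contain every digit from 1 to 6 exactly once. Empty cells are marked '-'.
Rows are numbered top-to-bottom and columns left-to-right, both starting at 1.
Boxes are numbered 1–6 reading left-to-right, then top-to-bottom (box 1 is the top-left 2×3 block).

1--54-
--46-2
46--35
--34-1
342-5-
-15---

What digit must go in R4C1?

2

Cell R4C1 itself could take any of {2, 5} by direct elimination.
Consider where 2 can go in column 1.
R2C1 is out (row 2 already has a 2).
R6C1 is out (box 5 already has a 2).
So the only cell in column 1 that can hold 2 is R4C1.
Therefore R4C1 = 2.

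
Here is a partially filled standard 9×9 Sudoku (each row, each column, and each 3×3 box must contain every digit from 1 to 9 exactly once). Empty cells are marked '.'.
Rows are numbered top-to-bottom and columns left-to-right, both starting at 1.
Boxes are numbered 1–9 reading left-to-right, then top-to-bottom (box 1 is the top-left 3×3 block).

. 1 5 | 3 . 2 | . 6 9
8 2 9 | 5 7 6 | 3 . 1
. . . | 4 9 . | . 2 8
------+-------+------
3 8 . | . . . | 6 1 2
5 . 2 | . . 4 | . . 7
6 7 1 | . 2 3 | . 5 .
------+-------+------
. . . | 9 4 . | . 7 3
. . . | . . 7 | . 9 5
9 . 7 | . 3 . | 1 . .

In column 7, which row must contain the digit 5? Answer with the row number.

3

Consider where 5 can go in column 7.
r1c7 is out (row 1 already has a 5).
r5c7 is out (row 5 already has a 5).
r6c7 is out (row 6 already has a 5).
r7c7 is out (box 9 already has a 5).
r8c7 is out (row 8 already has a 5).
So the only cell in column 7 that can hold 5 is r3c7.
That is row 3.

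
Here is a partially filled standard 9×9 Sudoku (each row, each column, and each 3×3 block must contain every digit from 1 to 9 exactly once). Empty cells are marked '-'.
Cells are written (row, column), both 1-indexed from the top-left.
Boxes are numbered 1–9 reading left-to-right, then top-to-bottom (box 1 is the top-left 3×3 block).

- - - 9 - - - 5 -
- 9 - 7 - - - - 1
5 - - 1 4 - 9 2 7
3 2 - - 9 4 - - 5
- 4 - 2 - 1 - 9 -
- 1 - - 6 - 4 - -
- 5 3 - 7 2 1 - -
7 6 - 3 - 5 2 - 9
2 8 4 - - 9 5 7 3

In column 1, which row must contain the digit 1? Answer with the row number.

1

Consider where 1 can go in column 1.
(2,1) is out (row 2 already has a 1).
(5,1) is out (row 5 already has a 1).
(6,1) is out (row 6 already has a 1).
(7,1) is out (row 7 already has a 1).
So the only cell in column 1 that can hold 1 is (1,1).
That is row 1.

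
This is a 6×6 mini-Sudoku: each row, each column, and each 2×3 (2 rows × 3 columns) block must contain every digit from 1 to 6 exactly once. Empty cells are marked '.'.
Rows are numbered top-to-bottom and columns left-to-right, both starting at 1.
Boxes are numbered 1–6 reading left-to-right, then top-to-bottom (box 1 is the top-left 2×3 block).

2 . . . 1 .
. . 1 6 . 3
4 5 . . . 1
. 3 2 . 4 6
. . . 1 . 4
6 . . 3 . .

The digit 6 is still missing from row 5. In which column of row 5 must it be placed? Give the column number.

5

Consider where 6 can go in row 5.
r5c1 is out (column 1 already has a 6).
r5c2 is out (box 5 already has a 6).
r5c3 is out (box 5 already has a 6).
So the only cell in row 5 that can hold 6 is r5c5.
That is column 5.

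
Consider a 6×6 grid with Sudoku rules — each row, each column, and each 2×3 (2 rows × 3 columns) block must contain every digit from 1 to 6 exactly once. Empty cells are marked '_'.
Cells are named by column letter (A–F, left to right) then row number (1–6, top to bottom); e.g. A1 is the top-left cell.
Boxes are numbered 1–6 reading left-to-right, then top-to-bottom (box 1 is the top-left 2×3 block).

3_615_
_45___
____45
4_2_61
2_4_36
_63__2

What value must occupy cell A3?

6

Cell A3 itself could take any of {1, 6} by direct elimination.
Consider where 6 can go in column A.
A2 is out (box 1 already has a 6).
A6 is out (row 6 already has a 6).
So the only cell in column A that can hold 6 is A3.
Therefore A3 = 6.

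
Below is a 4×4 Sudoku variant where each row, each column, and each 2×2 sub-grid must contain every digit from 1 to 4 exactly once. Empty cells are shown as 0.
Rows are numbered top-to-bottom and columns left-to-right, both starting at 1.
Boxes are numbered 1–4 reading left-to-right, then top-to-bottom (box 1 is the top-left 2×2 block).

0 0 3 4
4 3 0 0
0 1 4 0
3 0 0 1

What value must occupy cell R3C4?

3

Cell R3C4 itself could take any of {2, 3} by direct elimination.
Consider where 3 can go in row 3.
R3C1 is out (column 1 already has a 3).
So the only cell in row 3 that can hold 3 is R3C4.
Therefore R3C4 = 3.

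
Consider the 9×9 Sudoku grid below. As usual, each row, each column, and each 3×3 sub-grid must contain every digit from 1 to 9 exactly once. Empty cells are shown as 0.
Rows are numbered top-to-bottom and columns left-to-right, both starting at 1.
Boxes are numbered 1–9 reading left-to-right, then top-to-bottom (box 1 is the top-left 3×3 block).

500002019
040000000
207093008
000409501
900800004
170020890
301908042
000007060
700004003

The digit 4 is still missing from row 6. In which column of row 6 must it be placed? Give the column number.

Consider where 4 can go in row 6.
R6C4 is out (column 4 already has a 4).
R6C6 is out (column 6 already has a 4).
R6C9 is out (column 9 already has a 4).
So the only cell in row 6 that can hold 4 is R6C3.
That is column 3.

3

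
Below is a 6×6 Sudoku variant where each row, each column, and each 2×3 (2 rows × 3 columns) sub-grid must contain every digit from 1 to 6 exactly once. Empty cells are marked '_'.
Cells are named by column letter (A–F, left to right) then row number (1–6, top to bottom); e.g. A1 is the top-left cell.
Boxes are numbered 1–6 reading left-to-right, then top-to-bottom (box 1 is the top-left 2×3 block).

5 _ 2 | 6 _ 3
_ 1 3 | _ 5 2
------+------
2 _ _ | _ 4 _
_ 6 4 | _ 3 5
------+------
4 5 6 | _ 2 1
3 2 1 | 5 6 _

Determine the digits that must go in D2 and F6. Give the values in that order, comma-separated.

For D2:
  Row 2 already contains {1, 2, 3, 5}.
  Column D already contains {5, 6}.
  Its 2×3 block (box 2) already contains {2, 3, 5, 6}.
  The only value from 1–6 not eliminated is 4, so D2 = 4.
For F6:
  Row 6 already contains {1, 2, 3, 5, 6}.
  Column F already contains {1, 2, 3, 5}.
  Its 2×3 block (box 6) already contains {1, 2, 5, 6}.
  The only value from 1–6 not eliminated is 4, so F6 = 4.

4,4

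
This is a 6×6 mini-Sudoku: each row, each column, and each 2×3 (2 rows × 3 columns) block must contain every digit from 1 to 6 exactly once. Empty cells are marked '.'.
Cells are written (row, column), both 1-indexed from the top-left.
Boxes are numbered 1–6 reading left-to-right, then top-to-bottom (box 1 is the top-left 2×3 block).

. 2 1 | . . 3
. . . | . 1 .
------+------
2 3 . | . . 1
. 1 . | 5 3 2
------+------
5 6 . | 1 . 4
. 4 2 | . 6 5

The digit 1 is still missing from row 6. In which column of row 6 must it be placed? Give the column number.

Consider where 1 can go in row 6.
(6,4) is out (column 4 already has a 1).
So the only cell in row 6 that can hold 1 is (6,1).
That is column 1.

1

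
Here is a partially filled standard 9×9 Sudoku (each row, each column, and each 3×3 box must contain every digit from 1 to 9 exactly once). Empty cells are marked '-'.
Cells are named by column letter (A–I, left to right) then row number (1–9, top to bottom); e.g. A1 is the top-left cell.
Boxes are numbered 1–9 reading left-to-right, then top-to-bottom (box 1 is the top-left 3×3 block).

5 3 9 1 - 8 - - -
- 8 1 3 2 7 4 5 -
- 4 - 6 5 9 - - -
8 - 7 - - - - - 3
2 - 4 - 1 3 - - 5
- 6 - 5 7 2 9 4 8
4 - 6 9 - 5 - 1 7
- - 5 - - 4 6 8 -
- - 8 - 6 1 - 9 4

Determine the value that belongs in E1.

4

Row 1 already contains {1, 3, 5, 8, 9}.
Column E already contains {1, 2, 5, 6, 7}.
Its 3×3 block (box 2) already contains {1, 2, 3, 5, 6, 7, 8, 9}.
The only value from 1–9 not eliminated is 4, so E1 = 4.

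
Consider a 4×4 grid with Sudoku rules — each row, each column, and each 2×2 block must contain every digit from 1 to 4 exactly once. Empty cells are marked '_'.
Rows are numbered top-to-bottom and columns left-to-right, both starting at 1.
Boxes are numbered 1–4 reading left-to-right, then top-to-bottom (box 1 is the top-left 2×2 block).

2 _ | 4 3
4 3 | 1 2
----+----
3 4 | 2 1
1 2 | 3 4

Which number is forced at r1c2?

1

Row 1 already contains {2, 3, 4}.
Column 2 already contains {2, 3, 4}.
Its 2×2 block (box 1) already contains {2, 3, 4}.
The only value from 1–4 not eliminated is 1, so r1c2 = 1.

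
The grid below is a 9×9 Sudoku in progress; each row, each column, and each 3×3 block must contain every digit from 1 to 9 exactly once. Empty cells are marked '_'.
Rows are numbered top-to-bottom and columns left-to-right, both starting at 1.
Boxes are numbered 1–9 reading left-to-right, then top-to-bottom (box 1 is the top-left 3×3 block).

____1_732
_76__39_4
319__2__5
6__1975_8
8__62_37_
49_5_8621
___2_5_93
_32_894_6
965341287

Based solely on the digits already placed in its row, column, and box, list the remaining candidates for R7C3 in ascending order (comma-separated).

Row 7 already contains {2, 3, 5, 9}.
Column 3 already contains {2, 5, 6, 9}.
Its 3×3 block (box 7) already contains {2, 3, 5, 6, 9}.
Removing those from 1–9 leaves {1, 4, 7, 8} as the candidates for R7C3.

1,4,7,8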